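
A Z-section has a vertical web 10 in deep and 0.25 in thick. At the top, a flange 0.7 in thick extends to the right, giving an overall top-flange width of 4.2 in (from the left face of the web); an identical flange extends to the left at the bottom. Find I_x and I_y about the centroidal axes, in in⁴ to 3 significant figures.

I_x ≈ 141 in⁴, I_y ≈ 31.6 in⁴

Split into non-overlapping primitives; take the origin at the lower-left of the bounding box.
Web: 0.25 × 10, A = 2.5 in², y = 5 in, Ī = 20.833 in⁴.
Top flange (beyond web): 3.95 × 0.7, A = 2.765 in², y = 9.65 in, Ī = 0.1129 in⁴.
Bottom flange (beyond web): 3.95 × 0.7, A = 2.765 in², y = 0.35 in, Ī = 0.1129 in⁴.
Centroid: ȳ = ΣA·y / ΣA = 5 in.
Transfer each piece to the centroidal x-axis using Ī + A·d² with d = y − 5:
  web: d = 0 in → contributes +20.833 in⁴
  top flange (beyond web): d = 4.65 in → contributes +59.899 in⁴
  bottom flange (beyond web): d = -4.65 in → contributes +59.899 in⁴
Total I = 140.63 in⁴.
For the y-axis: x̄ = 4.075 in.
Repeating about the centroidal y-axis gives I_y = 31.59 in⁴.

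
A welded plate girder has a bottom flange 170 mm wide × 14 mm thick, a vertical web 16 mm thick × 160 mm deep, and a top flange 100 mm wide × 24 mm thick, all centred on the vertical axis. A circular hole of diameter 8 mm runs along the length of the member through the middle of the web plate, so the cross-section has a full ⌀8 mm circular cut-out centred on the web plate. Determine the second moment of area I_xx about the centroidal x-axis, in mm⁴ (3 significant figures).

I_xx ≈ 4.39 × 10⁷ mm⁴

Break the section into simple shapes (no overlaps), measuring from the bottom-left corner of the bounding box.
Bottom plate: 170 × 14, A = 2 380 mm², y = 7 mm, Ī = 38 873 mm⁴.
Web plate: 16 × 160, A = 2 560 mm², y = 94 mm, Ī = 5 461 333 mm⁴.
Top plate: 100 × 24, A = 2 400 mm², y = 186 mm, Ī = 115 200 mm⁴.
Hole (subtracted): ⌀8, A = 50.265 mm², y = 94 mm, Ī = 201.06 mm⁴.
Centroid: ȳ = ΣA·y / ΣA = 95.885 mm.
Transfer each piece to the centroidal x-axis using Ī + A·d² with d = y − 95.885:
  bottom plate: d = -88.885 mm → contributes +18 842 099 mm⁴
  web plate: d = -1.8848 mm → contributes +5 470 428 mm⁴
  top plate: d = 90.115 mm → contributes +19 604 980 mm⁴
  hole: d = -1.8848 mm → contributes −379.64 mm⁴
Total I = 43 917 128 mm⁴.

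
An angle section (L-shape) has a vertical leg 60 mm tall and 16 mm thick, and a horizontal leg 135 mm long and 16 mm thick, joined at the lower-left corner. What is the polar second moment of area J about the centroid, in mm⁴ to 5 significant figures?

Break the section into simple shapes (no overlaps), measuring from the bottom-left corner of the bounding box.
Vertical leg: 16 × 60, A = 960 mm², y = 30 mm, Ī = 288 000 mm⁴.
Horizontal leg (remainder): 119 × 16, A = 1 904 mm², y = 8 mm, Ī = 40618.67 mm⁴.
Centroid: ȳ = ΣA·y / ΣA = 15.3743 mm.
Transfer each piece to the centroidal x-axis using Ī + A·d² with d = y − 15.3743:
  vertical leg: d = 14.6257 mm → contributes +493354.6 mm⁴
  horizontal leg (remainder): d = -7.374302 mm → contributes +144158.8 mm⁴
Total I = 637513.4 mm⁴.
For the y-axis: x̄ = 52.8743 mm.
Repeating about the centroidal y-axis gives I_y = 5 175 213 mm⁴.
Polar second moment: J = I_x + I_y = 5 812 727 mm⁴.

J ≈ 5.8127 × 10⁶ mm⁴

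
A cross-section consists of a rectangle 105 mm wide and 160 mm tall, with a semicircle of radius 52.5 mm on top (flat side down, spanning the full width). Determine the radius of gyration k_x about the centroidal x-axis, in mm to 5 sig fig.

k_x ≈ 58.652 mm

Treat the section as a set of non-overlapping primitives; coordinates are from the bounding-box lower-left.
Rectangular body: 105 × 160, A = 16 800 mm², y = 80 mm, Ī = 35 840 000 mm⁴.
Semicircular cap: semicircle r = 52.5, A = 4329.507 mm², y = 182.2817 mm, Ī = 833814.2 mm⁴.
Centroid: ȳ = ΣA·y / ΣA = 100.9579 mm.
Transfer each piece to the centroidal x-axis using Ī + A·d² with d = y − 100.9579:
  rectangular body: d = -20.95786 mm → contributes +43 219 099 mm⁴
  semicircular cap: d = 81.32383 mm → contributes +29 467 293 mm⁴
Total I = 72 686 391 mm⁴.
Radius of gyration: k = √(I/A) = √(72 686 391 / 21129.51) = 58.65187 mm.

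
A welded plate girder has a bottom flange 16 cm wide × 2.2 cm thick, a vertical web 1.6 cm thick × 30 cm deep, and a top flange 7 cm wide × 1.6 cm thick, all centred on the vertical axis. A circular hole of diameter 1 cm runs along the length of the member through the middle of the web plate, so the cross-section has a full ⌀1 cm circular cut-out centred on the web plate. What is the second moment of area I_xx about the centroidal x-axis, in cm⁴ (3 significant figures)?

I_xx ≈ 1.39 × 10⁴ cm⁴

Decompose the section into non-overlapping parts with the origin at the bottom-left of its bounding rectangle.
Bottom plate: 16 × 2.2, A = 35.2 cm², y = 1.1 cm, Ī = 14.197 cm⁴.
Web plate: 1.6 × 30, A = 48 cm², y = 17.2 cm, Ī = 3 600 cm⁴.
Top plate: 7 × 1.6, A = 11.2 cm², y = 33 cm, Ī = 2.3893 cm⁴.
Hole (subtracted): ⌀1, A = 0.7854 cm², y = 17.2 cm, Ī = 0.049087 cm⁴.
Centroid: ȳ = ΣA·y / ΣA = 13.037 cm.
Transfer each piece to the centroidal x-axis using Ī + A·d² with d = y − 13.037:
  bottom plate: d = -11.937 cm → contributes +5029.5 cm⁴
  web plate: d = 4.1635 cm → contributes +4 432 cm⁴
  top plate: d = 19.963 cm → contributes +4 466 cm⁴
  hole: d = 4.1635 cm → contributes −13.663 cm⁴
Total I = 13 914 cm⁴.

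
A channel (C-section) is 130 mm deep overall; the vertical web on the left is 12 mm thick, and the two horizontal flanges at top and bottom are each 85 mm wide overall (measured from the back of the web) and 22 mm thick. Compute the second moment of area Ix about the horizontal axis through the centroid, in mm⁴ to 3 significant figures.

Ix ≈ 1.17 × 10⁷ mm⁴

Treat the section as a set of non-overlapping primitives; coordinates are from the bounding-box lower-left.
Web: 12 × 130, A = 1 560 mm², y = 65 mm, Ī = 2 197 000 mm⁴.
Top flange (beyond web): 73 × 22, A = 1 606 mm², y = 119 mm, Ī = 64 775 mm⁴.
Bottom flange (beyond web): 73 × 22, A = 1 606 mm², y = 11 mm, Ī = 64 775 mm⁴.
By symmetry the centroid is at mid-height, ȳ = 65 mm.
Transfer each piece to the horizontal axis through the centroid using Ī + A·d² with d = y − 65:
  web: d = 0 mm → contributes +2 197 000 mm⁴
  top flange (beyond web): d = 54 mm → contributes +4 747 871 mm⁴
  bottom flange (beyond web): d = -54 mm → contributes +4 747 871 mm⁴
Total I = 11 692 743 mm⁴.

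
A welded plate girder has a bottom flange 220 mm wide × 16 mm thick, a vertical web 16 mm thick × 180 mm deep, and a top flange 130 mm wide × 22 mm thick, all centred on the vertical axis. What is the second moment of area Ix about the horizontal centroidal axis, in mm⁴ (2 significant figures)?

Ix ≈ 7.1 × 10⁷ mm⁴

Treat the section as a set of non-overlapping primitives; coordinates are from the bounding-box lower-left.
Bottom plate: 220 × 16, A = 3 520 mm², y = 8 mm, Ī = 75 093 mm⁴.
Web plate: 16 × 180, A = 2 880 mm², y = 106 mm, Ī = 7 776 000 mm⁴.
Top plate: 130 × 22, A = 2 860 mm², y = 207 mm, Ī = 115 353 mm⁴.
Centroid: ȳ = ΣA·y / ΣA = 99.94 mm.
Transfer each piece to the horizontal centroidal axis using Ī + A·d² with d = y − 99.94:
  bottom plate: d = -91.94 mm → contributes +29 830 616 mm⁴
  web plate: d = 6.058 mm → contributes +7 881 705 mm⁴
  top plate: d = 107.1 mm → contributes +32 895 194 mm⁴
Total I = 70 607 515 mm⁴.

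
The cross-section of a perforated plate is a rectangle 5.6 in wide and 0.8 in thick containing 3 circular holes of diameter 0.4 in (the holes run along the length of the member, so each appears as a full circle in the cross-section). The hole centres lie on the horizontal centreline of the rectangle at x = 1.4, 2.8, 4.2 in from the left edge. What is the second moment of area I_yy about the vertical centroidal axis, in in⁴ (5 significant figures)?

Split into non-overlapping primitives; take the origin at the lower-left of the bounding box.
Plate: 5.6 × 0.8, A = 4.48 in², x = 2.8 in, Ī = 11.70773 in⁴.
Hole 1 (subtracted): ⌀0.4, A = 0.1256637 in², x = 1.4 in, Ī = 0.001256637 in⁴.
Hole 2 (subtracted): ⌀0.4, A = 0.1256637 in², x = 2.8 in, Ī = 0.001256637 in⁴.
Hole 3 (subtracted): ⌀0.4, A = 0.1256637 in², x = 4.2 in, Ī = 0.001256637 in⁴.
By symmetry the centroid is at mid-width, x̄ = 2.8 in.
Transfer each piece to the vertical centroidal axis using Ī + A·d² with d = x − 2.8:
  plate: d = 0 in → contributes +11.70773 in⁴
  hole 1: d = -1.4 in → contributes −0.2475575 in⁴
  hole 2: d = 0 in → contributes −0.001256637 in⁴
  hole 3: d = 1.4 in → contributes −0.2475575 in⁴
Total I = 11.21136 in⁴.

I_yy ≈ 11.211 in⁴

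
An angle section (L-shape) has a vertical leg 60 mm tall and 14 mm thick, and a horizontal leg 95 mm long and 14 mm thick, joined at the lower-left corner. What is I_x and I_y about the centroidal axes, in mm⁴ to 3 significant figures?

I_x ≈ 5.26 × 10⁵ mm⁴, I_y ≈ 1.72 × 10⁶ mm⁴

Decompose the section into non-overlapping parts with the origin at the bottom-left of its bounding rectangle.
Vertical leg: 14 × 60, A = 840 mm², y = 30 mm, Ī = 252 000 mm⁴.
Horizontal leg (remainder): 81 × 14, A = 1 134 mm², y = 7 mm, Ī = 18 522 mm⁴.
Centroid: ȳ = ΣA·y / ΣA = 16.787 mm.
Transfer each piece to the centroidal x-axis using Ī + A·d² with d = y − 16.787:
  vertical leg: d = 13.213 mm → contributes +398 645 mm⁴
  horizontal leg (remainder): d = -9.7872 mm → contributes +127 148 mm⁴
Total I = 525 793 mm⁴.
For the y-axis: x̄ = 34.287 mm.
Repeating about the centroidal y-axis gives I_y = 1 722 495 mm⁴.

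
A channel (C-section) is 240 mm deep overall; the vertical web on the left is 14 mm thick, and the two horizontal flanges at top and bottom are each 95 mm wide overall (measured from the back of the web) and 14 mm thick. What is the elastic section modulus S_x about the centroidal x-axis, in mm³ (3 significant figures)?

S_x ≈ 3.76 × 10⁵ mm³

Decompose the section into non-overlapping parts with the origin at the bottom-left of its bounding rectangle.
Web: 14 × 240, A = 3 360 mm², y = 120 mm, Ī = 16 128 000 mm⁴.
Top flange (beyond web): 81 × 14, A = 1 134 mm², y = 233 mm, Ī = 18 522 mm⁴.
Bottom flange (beyond web): 81 × 14, A = 1 134 mm², y = 7 mm, Ī = 18 522 mm⁴.
By symmetry the centroid is at mid-height, ȳ = 120 mm.
Transfer each piece to the centroidal x-axis using Ī + A·d² with d = y − 120:
  web: d = 0 mm → contributes +16 128 000 mm⁴
  top flange (beyond web): d = 113 mm → contributes +14 498 568 mm⁴
  bottom flange (beyond web): d = -113 mm → contributes +14 498 568 mm⁴
Total I = 45 125 136 mm⁴.
Extreme fibre distance c = 120 mm; S = I/c = 376 043 mm³.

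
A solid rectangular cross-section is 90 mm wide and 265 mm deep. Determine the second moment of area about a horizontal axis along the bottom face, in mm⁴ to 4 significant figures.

I_base ≈ 5.583 × 10⁸ mm⁴

The section: 90 × 265, A = 23 850 mm², y = 132.5 mm, Ī = 139 572 188 mm⁴.
Transfer it to the bottom edge using Ī + A·d² with d = y − 0:
  the section: d = 132.5 mm → contributes +558 288 750 mm⁴
Total I = 558 288 750 mm⁴.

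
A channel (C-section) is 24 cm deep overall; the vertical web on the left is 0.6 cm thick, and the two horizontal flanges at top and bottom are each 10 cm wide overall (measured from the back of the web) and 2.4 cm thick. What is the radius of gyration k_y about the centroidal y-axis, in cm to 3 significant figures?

Treat the section as a set of non-overlapping primitives; coordinates are from the bounding-box lower-left.
Web: 0.6 × 24, A = 14.4 cm², x = 0.3 cm, Ī = 0.432 cm⁴.
Top flange (beyond web): 9.4 × 2.4, A = 22.56 cm², x = 5.3 cm, Ī = 166.12 cm⁴.
Bottom flange (beyond web): 9.4 × 2.4, A = 22.56 cm², x = 5.3 cm, Ī = 166.12 cm⁴.
Centroid: x̄ = ΣA·x / ΣA = 4.0903 cm.
Transfer each piece to the centroidal y-axis using Ī + A·d² with d = x − 4.0903:
  web: d = -3.7903 cm → contributes +207.31 cm⁴
  top flange (beyond web): d = 1.2097 cm → contributes +199.13 cm⁴
  bottom flange (beyond web): d = 1.2097 cm → contributes +199.13 cm⁴
Total I = 605.57 cm⁴.
Radius of gyration: k = √(I/A) = √(605.57 / 59.52) = 3.1897 cm.

k_y ≈ 3.19 cm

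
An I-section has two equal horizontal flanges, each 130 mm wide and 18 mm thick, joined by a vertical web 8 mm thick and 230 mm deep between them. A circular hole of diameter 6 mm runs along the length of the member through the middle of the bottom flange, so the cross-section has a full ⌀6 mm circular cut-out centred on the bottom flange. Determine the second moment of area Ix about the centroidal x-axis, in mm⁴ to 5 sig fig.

Break the section into simple shapes (no overlaps), measuring from the bottom-left corner of the bounding box.
Bottom flange: 130 × 18, A = 2 340 mm², y = 9 mm, Ī = 63 180 mm⁴.
Web: 8 × 230, A = 1 840 mm², y = 133 mm, Ī = 8 111 333 mm⁴.
Top flange: 130 × 18, A = 2 340 mm², y = 257 mm, Ī = 63 180 mm⁴.
Hole (subtracted): ⌀6, A = 28.27433 mm², y = 9 mm, Ī = 63.61725 mm⁴.
Centroid: ȳ = ΣA·y / ΣA = 133.5401 mm.
Transfer each piece to the centroidal x-axis using Ī + A·d² with d = y − 133.5401:
  bottom flange: d = -124.5401 mm → contributes +36 357 119 mm⁴
  web: d = -0.5400748 mm → contributes +8 111 870 mm⁴
  top flange: d = 123.4599 mm → contributes +35 730 286 mm⁴
  hole: d = -124.5401 mm → contributes −438 605 mm⁴
Total I = 79 760 670 mm⁴.

Ix ≈ 7.9761 × 10⁷ mm⁴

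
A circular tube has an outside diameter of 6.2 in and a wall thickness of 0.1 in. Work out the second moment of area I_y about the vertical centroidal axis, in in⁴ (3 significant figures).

Treat the section as a set of non-overlapping primitives; coordinates are from the bounding-box lower-left.
Outer circle: ⌀6.2, A = 30.191 in², x = 3.1 in, Ī = 72.533 in⁴.
Bore (subtracted): ⌀6, A = 28.274 in², x = 3.1 in, Ī = 63.617 in⁴.
By symmetry the centroid is at mid-width, x̄ = 3.1 in.
All pieces are centred on the vertical centroidal axis, so I = ΣĪ (holes subtracted) = 8.9159 in⁴.

I_y ≈ 8.92 in⁴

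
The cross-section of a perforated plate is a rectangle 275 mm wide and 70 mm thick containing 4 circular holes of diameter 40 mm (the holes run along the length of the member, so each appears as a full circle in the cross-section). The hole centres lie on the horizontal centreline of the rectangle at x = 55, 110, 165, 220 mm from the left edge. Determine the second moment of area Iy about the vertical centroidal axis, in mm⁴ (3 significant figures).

Iy ≈ 1.02 × 10⁸ mm⁴

Break the section into simple shapes (no overlaps), measuring from the bottom-left corner of the bounding box.
Plate: 275 × 70, A = 19 250 mm², x = 137.5 mm, Ī = 121 315 104 mm⁴.
Hole 1 (subtracted): ⌀40, A = 1256.6 mm², x = 55 mm, Ī = 125 664 mm⁴.
Hole 2 (subtracted): ⌀40, A = 1256.6 mm², x = 110 mm, Ī = 125 664 mm⁴.
Hole 3 (subtracted): ⌀40, A = 1256.6 mm², x = 165 mm, Ī = 125 664 mm⁴.
Hole 4 (subtracted): ⌀40, A = 1256.6 mm², x = 220 mm, Ī = 125 664 mm⁴.
By symmetry the centroid is at mid-width, x̄ = 137.5 mm.
Transfer each piece to the vertical centroidal axis using Ī + A·d² with d = x − 137.5:
  plate: d = 0 mm → contributes +121 315 104 mm⁴
  hole 1: d = -82.5 mm → contributes −8 678 650 mm⁴
  hole 2: d = -27.5 mm → contributes −1 075 995 mm⁴
  hole 3: d = 27.5 mm → contributes −1 075 995 mm⁴
  hole 4: d = 82.5 mm → contributes −8 678 650 mm⁴
Total I = 101 805 814 mm⁴.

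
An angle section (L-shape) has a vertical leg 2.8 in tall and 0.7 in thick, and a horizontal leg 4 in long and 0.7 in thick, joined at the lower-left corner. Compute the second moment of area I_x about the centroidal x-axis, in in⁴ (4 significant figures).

I_x ≈ 2.544 in⁴

Break the section into simple shapes (no overlaps), measuring from the bottom-left corner of the bounding box.
Vertical leg: 0.7 × 2.8, A = 1.96 in², y = 1.4 in, Ī = 1.28053 in⁴.
Horizontal leg (remainder): 3.3 × 0.7, A = 2.31 in², y = 0.35 in, Ī = 0.094325 in⁴.
Centroid: ȳ = ΣA·y / ΣA = 0.831967 in.
Transfer each piece to the centroidal x-axis using Ī + A·d² with d = y − 0.831967:
  vertical leg: d = 0.568033 in → contributes +1.91295 in⁴
  horizontal leg (remainder): d = -0.481967 in → contributes +0.63092 in⁴
Total I = 2.54387 in⁴.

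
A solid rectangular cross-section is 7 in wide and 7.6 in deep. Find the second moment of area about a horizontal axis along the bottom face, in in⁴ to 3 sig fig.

The section: 7 × 7.6, A = 53.2 in², y = 3.8 in, Ī = 256.07 in⁴.
Transfer it to the base of the section using Ī + A·d² with d = y − 0:
  the section: d = 3.8 in → contributes +1024.3 in⁴
Total I = 1024.3 in⁴.

I_base ≈ 1020 in⁴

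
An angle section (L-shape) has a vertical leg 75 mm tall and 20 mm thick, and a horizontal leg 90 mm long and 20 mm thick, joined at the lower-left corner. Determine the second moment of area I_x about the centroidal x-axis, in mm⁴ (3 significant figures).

I_x ≈ 1.30 × 10⁶ mm⁴

Split into non-overlapping primitives; take the origin at the lower-left of the bounding box.
Vertical leg: 20 × 75, A = 1 500 mm², y = 37.5 mm, Ī = 703 125 mm⁴.
Horizontal leg (remainder): 70 × 20, A = 1 400 mm², y = 10 mm, Ī = 46 667 mm⁴.
Centroid: ȳ = ΣA·y / ΣA = 24.224 mm.
Transfer each piece to the centroidal x-axis using Ī + A·d² with d = y − 24.224:
  vertical leg: d = 13.276 mm → contributes +967 498 mm⁴
  horizontal leg (remainder): d = -14.224 mm → contributes +329 923 mm⁴
Total I = 1 297 421 mm⁴.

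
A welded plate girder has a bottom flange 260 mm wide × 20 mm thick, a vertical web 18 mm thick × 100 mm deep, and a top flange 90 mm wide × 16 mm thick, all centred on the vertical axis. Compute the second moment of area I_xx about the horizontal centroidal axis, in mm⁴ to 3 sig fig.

Decompose the section into non-overlapping parts with the origin at the bottom-left of its bounding rectangle.
Bottom plate: 260 × 20, A = 5 200 mm², y = 10 mm, Ī = 173 333 mm⁴.
Web plate: 18 × 100, A = 1 800 mm², y = 70 mm, Ī = 1 500 000 mm⁴.
Top plate: 90 × 16, A = 1 440 mm², y = 128 mm, Ī = 30 720 mm⁴.
Centroid: ȳ = ΣA·y / ΣA = 42.929 mm.
Transfer each piece to the horizontal centroidal axis using Ī + A·d² with d = y − 42.929:
  bottom plate: d = -32.929 mm → contributes +5 811 762 mm⁴
  web plate: d = 27.071 mm → contributes +2 819 119 mm⁴
  top plate: d = 85.071 mm → contributes +10 452 130 mm⁴
Total I = 19 083 011 mm⁴.

I_xx ≈ 1.91 × 10⁷ mm⁴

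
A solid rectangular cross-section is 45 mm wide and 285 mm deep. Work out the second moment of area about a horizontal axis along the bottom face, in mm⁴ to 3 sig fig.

The section: 45 × 285, A = 12 825 mm², y = 142.5 mm, Ī = 86 809 219 mm⁴.
Transfer it to the bottom edge using Ī + A·d² with d = y − 0:
  the section: d = 142.5 mm → contributes +347 236 875 mm⁴
Total I = 347 236 875 mm⁴.

I_base ≈ 3.47 × 10⁸ mm⁴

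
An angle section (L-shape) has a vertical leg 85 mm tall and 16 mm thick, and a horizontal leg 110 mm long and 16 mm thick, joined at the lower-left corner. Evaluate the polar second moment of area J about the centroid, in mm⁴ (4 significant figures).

J ≈ 4.998 × 10⁶ mm⁴

Decompose the section into non-overlapping parts with the origin at the bottom-left of its bounding rectangle.
Vertical leg: 16 × 85, A = 1 360 mm², y = 42.5 mm, Ī = 818 833 mm⁴.
Horizontal leg (remainder): 94 × 16, A = 1 504 mm², y = 8 mm, Ī = 32085.3 mm⁴.
Centroid: ȳ = ΣA·y / ΣA = 24.3827 mm.
Transfer each piece to the centroidal x-axis using Ī + A·d² with d = y − 24.3827:
  vertical leg: d = 18.1173 mm → contributes +1 265 236 mm⁴
  horizontal leg (remainder): d = -16.3827 mm → contributes +435 747 mm⁴
Total I = 1 700 983 mm⁴.
For the y-axis: x̄ = 36.8827 mm.
Repeating about the centroidal y-axis gives I_y = 3 296 883 mm⁴.
Polar second moment: J = I_x + I_y = 4 997 866 mm⁴.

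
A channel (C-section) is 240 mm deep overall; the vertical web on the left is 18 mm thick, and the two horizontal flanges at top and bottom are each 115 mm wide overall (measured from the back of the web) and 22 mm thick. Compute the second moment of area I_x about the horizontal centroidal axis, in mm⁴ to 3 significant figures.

Break the section into simple shapes (no overlaps), measuring from the bottom-left corner of the bounding box.
Web: 18 × 240, A = 4 320 mm², y = 120 mm, Ī = 20 736 000 mm⁴.
Top flange (beyond web): 97 × 22, A = 2 134 mm², y = 229 mm, Ī = 86 071 mm⁴.
Bottom flange (beyond web): 97 × 22, A = 2 134 mm², y = 11 mm, Ī = 86 071 mm⁴.
By symmetry the centroid is at mid-height, ȳ = 120 mm.
Transfer each piece to the horizontal centroidal axis using Ī + A·d² with d = y − 120:
  web: d = 0 mm → contributes +20 736 000 mm⁴
  top flange (beyond web): d = 109 mm → contributes +25 440 125 mm⁴
  bottom flange (beyond web): d = -109 mm → contributes +25 440 125 mm⁴
Total I = 71 616 251 mm⁴.

I_x ≈ 7.16 × 10⁷ mm⁴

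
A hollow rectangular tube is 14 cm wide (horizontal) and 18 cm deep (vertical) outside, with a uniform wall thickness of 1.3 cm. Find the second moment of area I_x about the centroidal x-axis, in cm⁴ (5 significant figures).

I_x ≈ 3334.3 cm⁴

Split into non-overlapping primitives; take the origin at the lower-left of the bounding box.
Outer rectangle: 14 × 18, A = 252 cm², y = 9 cm, Ī = 6 804 cm⁴.
Inner void (subtracted): 11.4 × 15.4, A = 175.56 cm², y = 9 cm, Ī = 3469.651 cm⁴.
By symmetry the centroid is at mid-height, ȳ = 9 cm.
All pieces are centred on the centroidal x-axis, so I = ΣĪ (holes subtracted) = 3334.349 cm⁴.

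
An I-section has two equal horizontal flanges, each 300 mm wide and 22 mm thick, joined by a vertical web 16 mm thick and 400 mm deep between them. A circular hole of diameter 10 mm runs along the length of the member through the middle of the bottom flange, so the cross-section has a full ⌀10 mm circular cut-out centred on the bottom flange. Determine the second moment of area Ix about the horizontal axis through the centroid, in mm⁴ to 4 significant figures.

Ix ≈ 6.700 × 10⁸ mm⁴

Treat the section as a set of non-overlapping primitives; coordinates are from the bounding-box lower-left.
Bottom flange: 300 × 22, A = 6 600 mm², y = 11 mm, Ī = 266 200 mm⁴.
Web: 16 × 400, A = 6 400 mm², y = 222 mm, Ī = 85 333 333 mm⁴.
Top flange: 300 × 22, A = 6 600 mm², y = 433 mm, Ī = 266 200 mm⁴.
Hole (subtracted): ⌀10, A = 78.5398 mm², y = 11 mm, Ī = 490.874 mm⁴.
Centroid: ȳ = ΣA·y / ΣA = 222.849 mm.
Transfer each piece to the horizontal axis through the centroid using Ī + A·d² with d = y − 222.849:
  bottom flange: d = -211.849 mm → contributes +296 473 932 mm⁴
  web: d = -0.848907 mm → contributes +85 337 945 mm⁴
  top flange: d = 210.151 mm → contributes +291 745 181 mm⁴
  hole: d = -211.849 mm → contributes −3 525 355 mm⁴
Total I = 670 031 703 mm⁴.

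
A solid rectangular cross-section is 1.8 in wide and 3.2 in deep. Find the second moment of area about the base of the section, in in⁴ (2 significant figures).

I_base ≈ 20 in⁴

The section: 1.8 × 3.2, A = 5.76 in², y = 1.6 in, Ī = 4.915 in⁴.
Transfer it to the bottom edge using Ī + A·d² with d = y − 0:
  the section: d = 1.6 in → contributes +19.66 in⁴
Total I = 19.66 in⁴.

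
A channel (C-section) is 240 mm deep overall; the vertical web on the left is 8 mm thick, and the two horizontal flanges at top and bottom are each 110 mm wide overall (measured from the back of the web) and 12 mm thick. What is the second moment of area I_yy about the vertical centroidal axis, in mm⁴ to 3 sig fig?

Break the section into simple shapes (no overlaps), measuring from the bottom-left corner of the bounding box.
Web: 8 × 240, A = 1 920 mm², x = 4 mm, Ī = 10 240 mm⁴.
Top flange (beyond web): 102 × 12, A = 1 224 mm², x = 59 mm, Ī = 1 061 208 mm⁴.
Bottom flange (beyond web): 102 × 12, A = 1 224 mm², x = 59 mm, Ī = 1 061 208 mm⁴.
Centroid: x̄ = ΣA·x / ΣA = 34.824 mm.
Transfer each piece to the vertical centroidal axis using Ī + A·d² with d = x − 34.824:
  web: d = -30.824 mm → contributes +1 834 489 mm⁴
  top flange (beyond web): d = 24.176 mm → contributes +1 776 600 mm⁴
  bottom flange (beyond web): d = 24.176 mm → contributes +1 776 600 mm⁴
Total I = 5 387 689 mm⁴.

I_yy ≈ 5.39 × 10⁶ mm⁴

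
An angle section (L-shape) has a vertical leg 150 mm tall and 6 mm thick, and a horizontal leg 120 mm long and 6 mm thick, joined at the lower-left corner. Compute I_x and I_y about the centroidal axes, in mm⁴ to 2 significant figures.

I_x ≈ 3.7 × 10⁶ mm⁴, I_y ≈ 2.1 × 10⁶ mm⁴

Break the section into simple shapes (no overlaps), measuring from the bottom-left corner of the bounding box.
Vertical leg: 6 × 150, A = 900 mm², y = 75 mm, Ī = 1 687 500 mm⁴.
Horizontal leg (remainder): 114 × 6, A = 684 mm², y = 3 mm, Ī = 2 052 mm⁴.
Centroid: ȳ = ΣA·y / ΣA = 43.91 mm.
Transfer each piece to the centroidal x-axis using Ī + A·d² with d = y − 43.91:
  vertical leg: d = 31.09 mm → contributes +2 557 480 mm⁴
  horizontal leg (remainder): d = -40.91 mm → contributes +1 146 763 mm⁴
Total I = 3 704 243 mm⁴.
For the y-axis: x̄ = 28.91 mm.
Repeating about the centroidal y-axis gives I_y = 2 142 563 mm⁴.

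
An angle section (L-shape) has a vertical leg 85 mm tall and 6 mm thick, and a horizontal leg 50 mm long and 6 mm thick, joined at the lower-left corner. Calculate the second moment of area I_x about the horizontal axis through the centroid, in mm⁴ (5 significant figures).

Treat the section as a set of non-overlapping primitives; coordinates are from the bounding-box lower-left.
Vertical leg: 6 × 85, A = 510 mm², y = 42.5 mm, Ī = 307062.5 mm⁴.
Horizontal leg (remainder): 44 × 6, A = 264 mm², y = 3 mm, Ī = 792 mm⁴.
Centroid: ȳ = ΣA·y / ΣA = 29.02713 mm.
Transfer each piece to the horizontal axis through the centroid using Ī + A·d² with d = y − 29.02713:
  vertical leg: d = 13.47287 mm → contributes +399636.8 mm⁴
  horizontal leg (remainder): d = -26.02713 mm → contributes +179628.7 mm⁴
Total I = 579265.4 mm⁴.

I_x ≈ 5.7927 × 10⁵ mm⁴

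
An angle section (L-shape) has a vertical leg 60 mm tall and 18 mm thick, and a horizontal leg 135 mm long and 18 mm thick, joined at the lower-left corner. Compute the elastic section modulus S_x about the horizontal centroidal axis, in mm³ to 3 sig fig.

Decompose the section into non-overlapping parts with the origin at the bottom-left of its bounding rectangle.
Vertical leg: 18 × 60, A = 1 080 mm², y = 30 mm, Ī = 324 000 mm⁴.
Horizontal leg (remainder): 117 × 18, A = 2 106 mm², y = 9 mm, Ī = 56 862 mm⁴.
Centroid: ȳ = ΣA·y / ΣA = 16.119 mm.
Transfer each piece to the horizontal centroidal axis using Ī + A·d² with d = y − 16.119:
  vertical leg: d = 13.881 mm → contributes +532 107 mm⁴
  horizontal leg (remainder): d = -7.1186 mm → contributes +163 584 mm⁴
Total I = 695 691 mm⁴.
Extreme fibre distance c = 43.881 mm; S = I/c = 15 854 mm³.

S_x ≈ 1.59 × 10⁴ mm³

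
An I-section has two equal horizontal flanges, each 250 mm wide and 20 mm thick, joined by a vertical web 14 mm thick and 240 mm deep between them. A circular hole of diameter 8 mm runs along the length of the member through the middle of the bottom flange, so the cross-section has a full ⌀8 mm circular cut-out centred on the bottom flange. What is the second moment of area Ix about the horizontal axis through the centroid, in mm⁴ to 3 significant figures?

Ix ≈ 1.85 × 10⁸ mm⁴

Break the section into simple shapes (no overlaps), measuring from the bottom-left corner of the bounding box.
Bottom flange: 250 × 20, A = 5 000 mm², y = 10 mm, Ī = 166 667 mm⁴.
Web: 14 × 240, A = 3 360 mm², y = 140 mm, Ī = 16 128 000 mm⁴.
Top flange: 250 × 20, A = 5 000 mm², y = 270 mm, Ī = 166 667 mm⁴.
Hole (subtracted): ⌀8, A = 50.265 mm², y = 10 mm, Ī = 201.06 mm⁴.
Centroid: ȳ = ΣA·y / ΣA = 140.49 mm.
Transfer each piece to the horizontal axis through the centroid using Ī + A·d² with d = y − 140.49:
  bottom flange: d = -130.49 mm → contributes +85 306 116 mm⁴
  web: d = -0.49096 mm → contributes +16 128 810 mm⁴
  top flange: d = 129.51 mm → contributes +84 029 627 mm⁴
  hole: d = -130.49 mm → contributes −856 116 mm⁴
Total I = 184 608 437 mm⁴.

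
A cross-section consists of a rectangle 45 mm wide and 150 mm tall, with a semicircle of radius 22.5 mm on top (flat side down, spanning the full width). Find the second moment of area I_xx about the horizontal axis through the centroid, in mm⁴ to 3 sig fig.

Treat the section as a set of non-overlapping primitives; coordinates are from the bounding-box lower-left.
Rectangular body: 45 × 150, A = 6 750 mm², y = 75 mm, Ī = 12 656 250 mm⁴.
Semicircular cap: semicircle r = 22.5, A = 795.22 mm², y = 159.55 mm, Ī = 28 130 mm⁴.
Centroid: ȳ = ΣA·y / ΣA = 83.911 mm.
Transfer each piece to the horizontal axis through the centroid using Ī + A·d² with d = y − 83.911:
  rectangular body: d = -8.9109 mm → contributes +13 192 232 mm⁴
  semicircular cap: d = 75.638 mm → contributes +4 577 687 mm⁴
Total I = 17 769 919 mm⁴.

I_xx ≈ 1.78 × 10⁷ mm⁴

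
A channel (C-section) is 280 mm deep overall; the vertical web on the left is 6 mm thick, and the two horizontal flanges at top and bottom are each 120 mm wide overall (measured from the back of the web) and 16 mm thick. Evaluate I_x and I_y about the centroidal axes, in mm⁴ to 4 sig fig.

Split into non-overlapping primitives; take the origin at the lower-left of the bounding box.
Web: 6 × 280, A = 1 680 mm², y = 140 mm, Ī = 10 976 000 mm⁴.
Top flange (beyond web): 114 × 16, A = 1 824 mm², y = 272 mm, Ī = 38 912 mm⁴.
Bottom flange (beyond web): 114 × 16, A = 1 824 mm², y = 8 mm, Ī = 38 912 mm⁴.
By symmetry the centroid is at mid-height, ȳ = 140 mm.
Transfer each piece to the centroidal x-axis using Ī + A·d² with d = y − 140:
  web: d = 0 mm → contributes +10 976 000 mm⁴
  top flange (beyond web): d = 132 mm → contributes +31 820 288 mm⁴
  bottom flange (beyond web): d = -132 mm → contributes +31 820 288 mm⁴
Total I = 74 616 576 mm⁴.
For the y-axis: x̄ = 44.0811 mm.
Repeating about the centroidal y-axis gives I_y = 8 096 797 mm⁴.

I_x ≈ 7.462 × 10⁷ mm⁴, I_y ≈ 8.097 × 10⁶ mm⁴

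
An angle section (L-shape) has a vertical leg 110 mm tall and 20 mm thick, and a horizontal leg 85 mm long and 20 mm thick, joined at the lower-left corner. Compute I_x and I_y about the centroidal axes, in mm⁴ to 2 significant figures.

Split into non-overlapping primitives; take the origin at the lower-left of the bounding box.
Vertical leg: 20 × 110, A = 2 200 mm², y = 55 mm, Ī = 2 218 333 mm⁴.
Horizontal leg (remainder): 65 × 20, A = 1 300 mm², y = 10 mm, Ī = 43 333 mm⁴.
Centroid: ȳ = ΣA·y / ΣA = 38.29 mm.
Transfer each piece to the centroidal x-axis using Ī + A·d² with d = y − 38.29:
  vertical leg: d = 16.71 mm → contributes +2 832 941 mm⁴
  horizontal leg (remainder): d = -28.29 mm → contributes +1 083 439 mm⁴
Total I = 3 916 381 mm⁴.
For the y-axis: x̄ = 25.79 mm.
Repeating about the centroidal y-axis gives I_y = 2 007 006 mm⁴.

I_x ≈ 3.9 × 10⁶ mm⁴, I_y ≈ 2.0 × 10⁶ mm⁴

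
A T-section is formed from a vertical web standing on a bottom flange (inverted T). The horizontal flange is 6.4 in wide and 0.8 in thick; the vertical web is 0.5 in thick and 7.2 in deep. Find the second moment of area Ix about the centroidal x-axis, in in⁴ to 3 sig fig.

Ix ≈ 49.6 in⁴

Break the section into simple shapes (no overlaps), measuring from the bottom-left corner of the bounding box.
Flange: 6.4 × 0.8, A = 5.12 in², y = 0.4 in, Ī = 0.27307 in⁴.
Web: 0.5 × 7.2, A = 3.6 in², y = 4.4 in, Ī = 15.552 in⁴.
Centroid: ȳ = ΣA·y / ΣA = 2.0514 in.
Transfer each piece to the centroidal x-axis using Ī + A·d² with d = y − 2.0514:
  flange: d = -1.6514 in → contributes +14.236 in⁴
  web: d = 2.3486 in → contributes +35.41 in⁴
Total I = 49.645 in⁴.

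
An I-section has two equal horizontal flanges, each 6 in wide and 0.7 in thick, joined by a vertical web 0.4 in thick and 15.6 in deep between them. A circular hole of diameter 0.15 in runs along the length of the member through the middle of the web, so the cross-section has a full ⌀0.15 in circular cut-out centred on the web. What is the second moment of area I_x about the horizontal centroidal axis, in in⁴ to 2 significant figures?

Treat the section as a set of non-overlapping primitives; coordinates are from the bounding-box lower-left.
Bottom flange: 6 × 0.7, A = 4.2 in², y = 0.35 in, Ī = 0.1715 in⁴.
Web: 0.4 × 15.6, A = 6.24 in², y = 8.5 in, Ī = 126.5 in⁴.
Top flange: 6 × 0.7, A = 4.2 in², y = 16.65 in, Ī = 0.1715 in⁴.
Hole (subtracted): ⌀0.15, A = 0.01767 in², y = 8.5 in, Ī = 0.00002485 in⁴.
By symmetry the centroid is at mid-height, ȳ = 8.5 in.
Transfer each piece to the horizontal centroidal axis using Ī + A·d² with d = y − 8.5:
  bottom flange: d = -8.15 in → contributes +279.1 in⁴
  web: d = 0 in → contributes +126.5 in⁴
  top flange: d = 8.15 in → contributes +279.1 in⁴
  hole: d = 0 in → contributes −0.00002485 in⁴
Total I = 684.8 in⁴.

I_x ≈ 680 in⁴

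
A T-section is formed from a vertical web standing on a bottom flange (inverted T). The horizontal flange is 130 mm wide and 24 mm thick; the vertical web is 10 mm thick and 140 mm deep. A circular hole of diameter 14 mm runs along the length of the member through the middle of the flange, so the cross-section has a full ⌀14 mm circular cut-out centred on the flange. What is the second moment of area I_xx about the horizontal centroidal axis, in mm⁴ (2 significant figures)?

I_xx ≈ 8.8 × 10⁶ mm⁴

Break the section into simple shapes (no overlaps), measuring from the bottom-left corner of the bounding box.
Flange: 130 × 24, A = 3 120 mm², y = 12 mm, Ī = 149 760 mm⁴.
Web: 10 × 140, A = 1 400 mm², y = 94 mm, Ī = 2 286 667 mm⁴.
Hole (subtracted): ⌀14, A = 153.9 mm², y = 12 mm, Ī = 1 886 mm⁴.
Centroid: ȳ = ΣA·y / ΣA = 38.29 mm.
Transfer each piece to the horizontal centroidal axis using Ī + A·d² with d = y − 38.29:
  flange: d = -26.29 mm → contributes +2 306 802 mm⁴
  web: d = 55.71 mm → contributes +6 631 133 mm⁴
  hole: d = -26.29 mm → contributes −108 312 mm⁴
Total I = 8 829 622 mm⁴.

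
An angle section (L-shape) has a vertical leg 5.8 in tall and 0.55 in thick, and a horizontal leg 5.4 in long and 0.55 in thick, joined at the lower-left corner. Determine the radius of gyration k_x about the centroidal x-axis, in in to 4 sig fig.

Treat the section as a set of non-overlapping primitives; coordinates are from the bounding-box lower-left.
Vertical leg: 0.55 × 5.8, A = 3.19 in², y = 2.9 in, Ī = 8.94263 in⁴.
Horizontal leg (remainder): 4.85 × 0.55, A = 2.6675 in², y = 0.275 in, Ī = 0.0672432 in⁴.
Centroid: ȳ = ΣA·y / ΣA = 1.70458 in.
Transfer each piece to the centroidal x-axis using Ī + A·d² with d = y − 1.70458:
  vertical leg: d = 1.19542 in → contributes +13.5013 in⁴
  horizontal leg (remainder): d = -1.42958 in → contributes +5.51879 in⁴
Total I = 19.02 in⁴.
Radius of gyration: k = √(I/A) = √(19.02 / 5.8575) = 1.80198 in.

k_x ≈ 1.802 in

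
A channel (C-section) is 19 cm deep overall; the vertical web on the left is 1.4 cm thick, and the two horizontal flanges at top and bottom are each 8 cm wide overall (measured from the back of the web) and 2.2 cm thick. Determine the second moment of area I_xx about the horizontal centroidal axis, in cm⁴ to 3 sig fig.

I_xx ≈ 2860 cm⁴

Split into non-overlapping primitives; take the origin at the lower-left of the bounding box.
Web: 1.4 × 19, A = 26.6 cm², y = 9.5 cm, Ī = 800.22 cm⁴.
Top flange (beyond web): 6.6 × 2.2, A = 14.52 cm², y = 17.9 cm, Ī = 5.8564 cm⁴.
Bottom flange (beyond web): 6.6 × 2.2, A = 14.52 cm², y = 1.1 cm, Ī = 5.8564 cm⁴.
By symmetry the centroid is at mid-height, ȳ = 9.5 cm.
Transfer each piece to the horizontal centroidal axis using Ī + A·d² with d = y − 9.5:
  web: d = 0 cm → contributes +800.22 cm⁴
  top flange (beyond web): d = 8.4 cm → contributes +1030.4 cm⁴
  bottom flange (beyond web): d = -8.4 cm → contributes +1030.4 cm⁴
Total I = 2 861 cm⁴.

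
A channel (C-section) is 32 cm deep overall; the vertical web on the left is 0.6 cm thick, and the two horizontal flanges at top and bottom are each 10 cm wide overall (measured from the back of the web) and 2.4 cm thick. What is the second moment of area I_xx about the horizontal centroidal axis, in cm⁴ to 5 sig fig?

I_xx ≈ 1.1543 × 10⁴ cm⁴

Treat the section as a set of non-overlapping primitives; coordinates are from the bounding-box lower-left.
Web: 0.6 × 32, A = 19.2 cm², y = 16 cm, Ī = 1638.4 cm⁴.
Top flange (beyond web): 9.4 × 2.4, A = 22.56 cm², y = 30.8 cm, Ī = 10.8288 cm⁴.
Bottom flange (beyond web): 9.4 × 2.4, A = 22.56 cm², y = 1.2 cm, Ī = 10.8288 cm⁴.
By symmetry the centroid is at mid-height, ȳ = 16 cm.
Transfer each piece to the horizontal centroidal axis using Ī + A·d² with d = y − 16:
  web: d = 0 cm → contributes +1638.4 cm⁴
  top flange (beyond web): d = 14.8 cm → contributes +4952.371 cm⁴
  bottom flange (beyond web): d = -14.8 cm → contributes +4952.371 cm⁴
Total I = 11543.14 cm⁴.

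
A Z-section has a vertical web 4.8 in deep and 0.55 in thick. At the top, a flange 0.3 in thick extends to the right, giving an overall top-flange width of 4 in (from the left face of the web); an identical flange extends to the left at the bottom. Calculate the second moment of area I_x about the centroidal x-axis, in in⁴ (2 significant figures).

Decompose the section into non-overlapping parts with the origin at the bottom-left of its bounding rectangle.
Web: 0.55 × 4.8, A = 2.64 in², y = 2.4 in, Ī = 5.069 in⁴.
Top flange (beyond web): 3.45 × 0.3, A = 1.035 in², y = 4.65 in, Ī = 0.007763 in⁴.
Bottom flange (beyond web): 3.45 × 0.3, A = 1.035 in², y = 0.15 in, Ī = 0.007763 in⁴.
Centroid: ȳ = ΣA·y / ΣA = 2.4 in.
Transfer each piece to the centroidal x-axis using Ī + A·d² with d = y − 2.4:
  web: d = 0 in → contributes +5.069 in⁴
  top flange (beyond web): d = 2.25 in → contributes +5.247 in⁴
  bottom flange (beyond web): d = -2.25 in → contributes +5.247 in⁴
Total I = 15.56 in⁴.

I_x ≈ 16 in⁴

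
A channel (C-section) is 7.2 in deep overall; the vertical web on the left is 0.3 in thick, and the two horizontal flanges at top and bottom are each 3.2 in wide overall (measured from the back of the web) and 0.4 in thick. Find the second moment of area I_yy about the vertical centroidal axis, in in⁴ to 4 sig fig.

I_yy ≈ 4.506 in⁴

Break the section into simple shapes (no overlaps), measuring from the bottom-left corner of the bounding box.
Web: 0.3 × 7.2, A = 2.16 in², x = 0.15 in, Ī = 0.0162 in⁴.
Top flange (beyond web): 2.9 × 0.4, A = 1.16 in², x = 1.75 in, Ī = 0.812967 in⁴.
Bottom flange (beyond web): 2.9 × 0.4, A = 1.16 in², x = 1.75 in, Ī = 0.812967 in⁴.
Centroid: x̄ = ΣA·x / ΣA = 0.978571 in.
Transfer each piece to the vertical centroidal axis using Ī + A·d² with d = x − 0.978571:
  web: d = -0.828571 in → contributes +1.49911 in⁴
  top flange (beyond web): d = 0.771429 in → contributes +1.50329 in⁴
  bottom flange (beyond web): d = 0.771429 in → contributes +1.50329 in⁴
Total I = 4.50568 in⁴.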